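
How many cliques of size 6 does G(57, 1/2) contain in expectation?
E[# K_6] = C(57, 6) · (1/2)^C(6, 2) = 36288252 / 2^15 = 9072063/8192 ≈ 1107.429565

For each 6-subset S of vertices (there are C(57, 6) = 36288252 such S), let X_S = 1 if S induces a K_6 (all C(6, 2) = 15 edges present). Then P(X_S = 1) = (1/2)^15 = 1/32768. By linearity of expectation, E[# K_6] = C(57, 6) · (1/2)^15 = 36288252 / 32768 = 9072063/8192 ≈ 1107.429565.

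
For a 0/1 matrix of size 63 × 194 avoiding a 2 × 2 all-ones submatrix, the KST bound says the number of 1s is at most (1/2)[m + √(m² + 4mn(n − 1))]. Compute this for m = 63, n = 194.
z(63, 194; 2, 2) ≤ (1/2)[63 + √(63² + 4·63·194·193)] = (1/2)[63 + √9439353] = 1567.6765

Kővári–Sós–Turán: let r_1, ..., r_63 be the row sums and z = Σ r_i the total number of 1s. Each pair of columns can share at most one row with both entries 1 (else a 2×2 all-ones block appears), so Σ_i C(r_i, 2) ≤ C(194, 2) = 18721. By convexity Σ_i C(r_i, 2) ≥ 63·C(z/63, 2) = z(z − 63)/(2·63), giving z² − 63z − 63·194·193 ≤ 0 and hence z ≤ (1/2)[63 + √(3969 + 4·2358846)] = (1/2)[63 + √9439353] ≈ (1/2)(63 + 3072.353) = 1567.6765.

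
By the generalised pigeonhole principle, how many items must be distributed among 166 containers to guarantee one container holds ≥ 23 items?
n = (23 − 1)·166 + 1 = 3653

By the generalised pigeonhole principle, to guarantee some box contains ≥ r objects we need more than (r − 1) · k objects total. Threshold: n = (r − 1) · k + 1. With r = 23 and k = 166: n = 22 · 166 + 1 = 3652 + 1 = 3653. For n = 3652 = 22 · 166, we can put exactly 22 objects in every box, avoiding 23 in any single one — so 3653 is tight.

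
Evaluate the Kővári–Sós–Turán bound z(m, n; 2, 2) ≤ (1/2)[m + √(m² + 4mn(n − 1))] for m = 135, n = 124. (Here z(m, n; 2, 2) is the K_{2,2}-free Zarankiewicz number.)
z(135, 124; 2, 2) ≤ (1/2)[135 + √(135² + 4·135·124·123)] = (1/2)[135 + √8254305] = 1504.0153

Kővári–Sós–Turán: let r_1, ..., r_135 be the row sums and z = Σ r_i the total number of 1s. Each pair of columns can share at most one row with both entries 1 (else a 2×2 all-ones block appears), so Σ_i C(r_i, 2) ≤ C(124, 2) = 7626. By convexity Σ_i C(r_i, 2) ≥ 135·C(z/135, 2) = z(z − 135)/(2·135), giving z² − 135z − 135·124·123 ≤ 0 and hence z ≤ (1/2)[135 + √(18225 + 4·2059020)] = (1/2)[135 + √8254305] ≈ (1/2)(135 + 2873.0306) = 1504.0153.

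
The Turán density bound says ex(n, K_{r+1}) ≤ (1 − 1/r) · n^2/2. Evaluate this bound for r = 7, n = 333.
Turán density bound = (6/7) · 333^2/2 = 332667/7 ≈ 47523.8571

Turán's theorem: ex(n, K_{r+1}) is achieved by the complete r-partite Turán graph T(n, r) with parts as balanced as possible, and is at most (1 − 1/r) · n^2/2. For r = 7, n = 333: the density bound is (6/7) · 110889/2 = 332667/7 ≈ 47523.8571. The integer-valued extremum is e(T(333, 7)) = 47523, which is strictly less than the density bound 332667/7 since 7 ∤ 333 (the parts of T(333, 7) cannot all be equal).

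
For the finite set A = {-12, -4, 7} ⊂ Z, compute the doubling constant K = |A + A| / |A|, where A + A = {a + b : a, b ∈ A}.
K = |A + A| / |A| = 6/3 = 2

Enumerate A + A = {a + b : a, b ∈ A}. With |A| = 3, there are |A|^2 = 9 ordered sum pairs; collecting distinct values, A + A = {-24, -16, -8, -5, 3, 14}, so |A + A| = 6. Thus K = 6/3 = 2. For comparison, the minimum possible |A + A| over all 3-element sets is 2·3 − 1 = 5 (so min K = 5/3), attained only by arithmetic progressions.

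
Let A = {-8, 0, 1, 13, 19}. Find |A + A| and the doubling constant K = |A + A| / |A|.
K = |A + A| / |A| = 15/5 = 3

Enumerate A + A = {a + b : a, b ∈ A}. With |A| = 5, there are |A|^2 = 25 ordered sum pairs; collecting distinct values, A + A = {-16, -8, -7, 0, 1, 2, 5, 11, 13, 14, 19, 20, 26, 32, 38}, so |A + A| = 15. Thus K = 15/5 = 3. For comparison, the minimum possible |A + A| over all 5-element sets is 2·5 − 1 = 9 (so min K = 9/5), attained only by arithmetic progressions.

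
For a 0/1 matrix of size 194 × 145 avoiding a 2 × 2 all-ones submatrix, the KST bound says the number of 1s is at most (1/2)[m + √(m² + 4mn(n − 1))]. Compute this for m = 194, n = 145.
z(194, 145; 2, 2) ≤ (1/2)[194 + √(194² + 4·194·145·144)] = (1/2)[194 + √16240516] = 2111.9762

Kővári–Sós–Turán: let r_1, ..., r_194 be the row sums and z = Σ r_i the total number of 1s. Each pair of columns can share at most one row with both entries 1 (else a 2×2 all-ones block appears), so Σ_i C(r_i, 2) ≤ C(145, 2) = 10440. By convexity Σ_i C(r_i, 2) ≥ 194·C(z/194, 2) = z(z − 194)/(2·194), giving z² − 194z − 194·145·144 ≤ 0 and hence z ≤ (1/2)[194 + √(37636 + 4·4050720)] = (1/2)[194 + √16240516] ≈ (1/2)(194 + 4029.9524) = 2111.9762.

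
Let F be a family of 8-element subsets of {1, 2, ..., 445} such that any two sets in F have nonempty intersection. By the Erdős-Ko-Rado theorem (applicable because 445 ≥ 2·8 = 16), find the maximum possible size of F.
max |F| = C(444, 7) = 643588575077448

Erdős-Ko-Rado (1961): when n ≥ 2k, max |F| = C(n−1, k−1). The bound is attained by the star {A : i ∈ A} for any fixed i ∈ [n]. Here C(445−1, 8−1) = C(444, 7) = 643588575077448.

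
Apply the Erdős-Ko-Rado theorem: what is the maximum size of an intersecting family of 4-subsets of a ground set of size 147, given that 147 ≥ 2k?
max |F| = C(146, 3) = 508080

The Erdős-Ko-Rado theorem states: for n ≥ 2k, an intersecting family of k-subsets of an n-element set has size at most C(n − 1, k − 1), with equality for 'star' families {A ⊆ [n] : |A| = k, i ∈ A} (fix an element i). For n = 147, k = 4: C(146, 3) = 508080.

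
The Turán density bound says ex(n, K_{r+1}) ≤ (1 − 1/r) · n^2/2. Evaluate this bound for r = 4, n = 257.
Turán density bound = (3/4) · 257^2/2 = 198147/8 ≈ 24768.375

Turán's theorem: ex(n, K_{r+1}) is achieved by the complete r-partite Turán graph T(n, r) with parts as balanced as possible, and is at most (1 − 1/r) · n^2/2. For r = 4, n = 257: the density bound is (3/4) · 66049/2 = 198147/8 ≈ 24768.375. The integer-valued extremum is e(T(257, 4)) = 24768, which is strictly less than the density bound 198147/8 since 4 ∤ 257 (the parts of T(257, 4) cannot all be equal).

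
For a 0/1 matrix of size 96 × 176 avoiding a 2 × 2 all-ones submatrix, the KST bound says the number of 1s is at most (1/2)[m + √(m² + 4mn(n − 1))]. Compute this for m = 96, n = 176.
z(96, 176; 2, 2) ≤ (1/2)[96 + √(96² + 4·96·176·175)] = (1/2)[96 + √11836416] = 1768.2046

Kővári–Sós–Turán: let r_1, ..., r_96 be the row sums and z = Σ r_i the total number of 1s. Each pair of columns can share at most one row with both entries 1 (else a 2×2 all-ones block appears), so Σ_i C(r_i, 2) ≤ C(176, 2) = 15400. By convexity Σ_i C(r_i, 2) ≥ 96·C(z/96, 2) = z(z − 96)/(2·96), giving z² − 96z − 96·176·175 ≤ 0 and hence z ≤ (1/2)[96 + √(9216 + 4·2956800)] = (1/2)[96 + √11836416] ≈ (1/2)(96 + 3440.4093) = 1768.2046.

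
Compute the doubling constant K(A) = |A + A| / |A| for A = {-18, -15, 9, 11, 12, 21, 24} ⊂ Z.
K = |A + A| / |A| = 25/7

Enumerate A + A = {a + b : a, b ∈ A}. With |A| = 7, there are |A|^2 = 49 ordered sum pairs; collecting distinct values, A + A = {-36, -33, -30, -9, -7, -6, -4, -3, 3, 6, 9, 18, 20, 21, 22, 23, 24, 30, 32, 33, 35, 36, 42, 45, 48}, so |A + A| = 25. Thus K = 25/7. For comparison, the minimum possible |A + A| over all 7-element sets is 2·7 − 1 = 13 (so min K = 13/7), attained only by arithmetic progressions.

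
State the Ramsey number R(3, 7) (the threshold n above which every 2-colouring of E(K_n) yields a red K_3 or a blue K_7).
R(3, 7) = 23

Lower bound: an explicit 2-colouring of K_{22} (typically a Paley-type or other structured construction) avoids a red K_3 and a blue K_7, showing R(3, 7) > 22.
Upper bound: the simple Erdős–Szekeres recurrence only gives R(3, 7) ≤ 25; the tight bound R(3, 7) ≤ 23 requires a sharper case analysis (or computer search) of 2-colourings of K_{23}.
Hence R(3, 7) = 23.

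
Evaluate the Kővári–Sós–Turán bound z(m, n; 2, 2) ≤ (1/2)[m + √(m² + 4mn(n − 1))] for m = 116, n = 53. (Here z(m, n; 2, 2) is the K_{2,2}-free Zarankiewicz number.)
z(116, 53; 2, 2) ≤ (1/2)[116 + √(116² + 4·116·53·52)] = (1/2)[116 + √1292240] = 626.3837

Kővári–Sós–Turán: let r_1, ..., r_116 be the row sums and z = Σ r_i the total number of 1s. Each pair of columns can share at most one row with both entries 1 (else a 2×2 all-ones block appears), so Σ_i C(r_i, 2) ≤ C(53, 2) = 1378. By convexity Σ_i C(r_i, 2) ≥ 116·C(z/116, 2) = z(z − 116)/(2·116), giving z² − 116z − 116·53·52 ≤ 0 and hence z ≤ (1/2)[116 + √(13456 + 4·319696)] = (1/2)[116 + √1292240] ≈ (1/2)(116 + 1136.7673) = 626.3837.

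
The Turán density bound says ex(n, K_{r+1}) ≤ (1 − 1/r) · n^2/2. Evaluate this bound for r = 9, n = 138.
Turán density bound = (8/9) · 138^2/2 = 8464

Turán's theorem: ex(n, K_{r+1}) is achieved by the complete r-partite Turán graph T(n, r) with parts as balanced as possible, and is at most (1 − 1/r) · n^2/2. For r = 9, n = 138: the density bound is (8/9) · 19044/2 = 8464. The integer-valued extremum is e(T(138, 9)) = 8463, which is strictly less than the density bound 8464 since 9 ∤ 138 (the parts of T(138, 9) cannot all be equal).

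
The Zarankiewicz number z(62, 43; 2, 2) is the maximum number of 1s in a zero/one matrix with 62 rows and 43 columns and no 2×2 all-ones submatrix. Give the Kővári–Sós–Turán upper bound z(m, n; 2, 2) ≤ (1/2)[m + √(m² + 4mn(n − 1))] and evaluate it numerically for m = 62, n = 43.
z(62, 43; 2, 2) ≤ (1/2)[62 + √(62² + 4·62·43·42)] = (1/2)[62 + √451732] = 367.0551

Kővári–Sós–Turán: let r_1, ..., r_62 be the row sums and z = Σ r_i the total number of 1s. Each pair of columns can share at most one row with both entries 1 (else a 2×2 all-ones block appears), so Σ_i C(r_i, 2) ≤ C(43, 2) = 903. By convexity Σ_i C(r_i, 2) ≥ 62·C(z/62, 2) = z(z − 62)/(2·62), giving z² − 62z − 62·43·42 ≤ 0 and hence z ≤ (1/2)[62 + √(3844 + 4·111972)] = (1/2)[62 + √451732] ≈ (1/2)(62 + 672.1101) = 367.0551.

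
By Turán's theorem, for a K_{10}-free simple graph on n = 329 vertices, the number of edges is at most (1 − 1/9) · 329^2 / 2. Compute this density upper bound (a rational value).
Turán density bound = (8/9) · 329^2/2 = 432964/9 ≈ 48107.1111

Turán's theorem: ex(n, K_{r+1}) is achieved by the complete r-partite Turán graph T(n, r) with parts as balanced as possible, and is at most (1 − 1/r) · n^2/2. For r = 9, n = 329: the density bound is (8/9) · 108241/2 = 432964/9 ≈ 48107.1111. The integer-valued extremum is e(T(329, 9)) = 48106, which is strictly less than the density bound 432964/9 since 9 ∤ 329 (the parts of T(329, 9) cannot all be equal).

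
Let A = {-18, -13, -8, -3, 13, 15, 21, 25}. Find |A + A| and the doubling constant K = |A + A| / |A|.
K = |A + A| / |A| = 31/8

Enumerate A + A = {a + b : a, b ∈ A}. With |A| = 8, there are |A|^2 = 64 ordered sum pairs; collecting distinct values, A + A = {-36, -31, -26, -21, -16, -11, -6, -5, -3, 0, 2, 3, 5, 7, 8, 10, 12, 13, 17, 18, 22, 26, 28, 30, 34, 36, 38, 40, 42, 46, 50}, so |A + A| = 31. Thus K = 31/8. For comparison, the minimum possible |A + A| over all 8-element sets is 2·8 − 1 = 15 (so min K = 15/8), attained only by arithmetic progressions.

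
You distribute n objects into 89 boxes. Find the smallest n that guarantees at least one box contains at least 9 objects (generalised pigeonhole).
n = (9 − 1)·89 + 1 = 713

By the generalised pigeonhole principle, to guarantee some box contains ≥ r objects we need more than (r − 1) · k objects total. Threshold: n = (r − 1) · k + 1. With r = 9 and k = 89: n = 8 · 89 + 1 = 712 + 1 = 713. For n = 712 = 8 · 89, we can put exactly 8 objects in every box, avoiding 9 in any single one — so 713 is tight.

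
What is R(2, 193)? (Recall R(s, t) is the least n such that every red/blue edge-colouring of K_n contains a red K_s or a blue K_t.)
R(2, 193) = 193

R(2, k) = k for all k ≥ 2: in a 2-colouring of K_k, either some edge is red (a red K_2) or all edges are blue (a blue K_k). And K_{192} coloured all-blue has no blue K_193, so R(2, 193) > 192. Hence R(2, 193) = 193.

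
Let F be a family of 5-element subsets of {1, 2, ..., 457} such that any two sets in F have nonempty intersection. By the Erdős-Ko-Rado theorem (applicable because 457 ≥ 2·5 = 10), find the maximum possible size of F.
max |F| = C(456, 4) = 1777947990

The Erdős-Ko-Rado theorem states: for n ≥ 2k, an intersecting family of k-subsets of an n-element set has size at most C(n − 1, k − 1), with equality for 'star' families {A ⊆ [n] : |A| = k, i ∈ A} (fix an element i). For n = 457, k = 5: C(456, 4) = 1777947990.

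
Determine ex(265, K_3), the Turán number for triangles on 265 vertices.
ex(265, K_3) = ⌊265^2/4⌋ = 17556

Mantel (1907): a triangle-free graph on n vertices has at most ⌊n^2/4⌋ edges, with equality for the complete bipartite graph K_{⌊n/2⌋, ⌈n/2⌉}. For n = 265: ⌊265^2/4⌋ = ⌊70225/4⌋ = 17556. The extremal graph is K_{132, 133}, which has 132·133 = 17556 edges.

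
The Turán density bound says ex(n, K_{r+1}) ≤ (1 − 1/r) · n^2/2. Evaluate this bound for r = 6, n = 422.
Turán density bound = (5/6) · 422^2/2 = 222605/3 ≈ 74201.6667

Turán's theorem: ex(n, K_{r+1}) is achieved by the complete r-partite Turán graph T(n, r) with parts as balanced as possible, and is at most (1 − 1/r) · n^2/2. For r = 6, n = 422: the density bound is (5/6) · 178084/2 = 222605/3 ≈ 74201.6667. The integer-valued extremum is e(T(422, 6)) = 74201, which is strictly less than the density bound 222605/3 since 6 ∤ 422 (the parts of T(422, 6) cannot all be equal).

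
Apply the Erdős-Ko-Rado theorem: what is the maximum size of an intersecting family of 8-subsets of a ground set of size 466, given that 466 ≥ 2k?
max |F| = C(465, 7) = 891322369585560

The Erdős-Ko-Rado theorem states: for n ≥ 2k, an intersecting family of k-subsets of an n-element set has size at most C(n − 1, k − 1), with equality for 'star' families {A ⊆ [n] : |A| = k, i ∈ A} (fix an element i). For n = 466, k = 8: C(465, 7) = 891322369585560.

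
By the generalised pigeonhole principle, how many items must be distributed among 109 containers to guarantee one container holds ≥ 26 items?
n = (26 − 1)·109 + 1 = 2726

By the generalised pigeonhole principle, to guarantee some box contains ≥ r objects we need more than (r − 1) · k objects total. Threshold: n = (r − 1) · k + 1. With r = 26 and k = 109: n = 25 · 109 + 1 = 2725 + 1 = 2726. For n = 2725 = 25 · 109, we can put exactly 25 objects in every box, avoiding 26 in any single one — so 2726 is tight.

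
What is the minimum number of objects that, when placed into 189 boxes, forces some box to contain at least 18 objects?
n = (18 − 1)·189 + 1 = 3214

By the generalised pigeonhole principle, to guarantee some box contains ≥ r objects we need more than (r − 1) · k objects total. Threshold: n = (r − 1) · k + 1. With r = 18 and k = 189: n = 17 · 189 + 1 = 3213 + 1 = 3214. For n = 3213 = 17 · 189, we can put exactly 17 objects in every box, avoiding 18 in any single one — so 3214 is tight.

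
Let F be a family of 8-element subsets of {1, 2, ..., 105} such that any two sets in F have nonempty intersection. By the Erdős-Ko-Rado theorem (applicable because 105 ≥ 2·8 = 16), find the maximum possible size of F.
max |F| = C(104, 7) = 21243342120

The Erdős-Ko-Rado theorem states: for n ≥ 2k, an intersecting family of k-subsets of an n-element set has size at most C(n − 1, k − 1), with equality for 'star' families {A ⊆ [n] : |A| = k, i ∈ A} (fix an element i). For n = 105, k = 8: C(104, 7) = 21243342120.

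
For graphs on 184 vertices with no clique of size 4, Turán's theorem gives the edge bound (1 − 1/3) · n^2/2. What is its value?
Turán density bound = (2/3) · 184^2/2 = 33856/3 ≈ 11285.3333

Turán's theorem: ex(n, K_{r+1}) is achieved by the complete r-partite Turán graph T(n, r) with parts as balanced as possible, and is at most (1 − 1/r) · n^2/2. For r = 3, n = 184: the density bound is (2/3) · 33856/2 = 33856/3 ≈ 11285.3333. The integer-valued extremum is e(T(184, 3)) = 11285, which is strictly less than the density bound 33856/3 since 3 ∤ 184 (the parts of T(184, 3) cannot all be equal).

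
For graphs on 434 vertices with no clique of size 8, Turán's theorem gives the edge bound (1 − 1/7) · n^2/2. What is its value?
Turán density bound = (6/7) · 434^2/2 = 80724

Turán's theorem: ex(n, K_{r+1}) is achieved by the complete r-partite Turán graph T(n, r) with parts as balanced as possible, and is at most (1 − 1/r) · n^2/2. For r = 7, n = 434: the density bound is (6/7) · 188356/2 = 80724. Since 7 ∣ 434, the Turán graph T(434, 7) has parts of equal size 62, and its edge count e(T(434, 7)) = 80724 attains the density bound exactly.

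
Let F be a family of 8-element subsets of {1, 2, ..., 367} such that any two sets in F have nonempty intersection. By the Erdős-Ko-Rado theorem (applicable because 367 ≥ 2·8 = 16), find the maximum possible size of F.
max |F| = C(366, 7) = 164766795490440

Erdős-Ko-Rado (1961): when n ≥ 2k, max |F| = C(n−1, k−1). The bound is attained by the star {A : i ∈ A} for any fixed i ∈ [n]. Here C(367−1, 8−1) = C(366, 7) = 164766795490440.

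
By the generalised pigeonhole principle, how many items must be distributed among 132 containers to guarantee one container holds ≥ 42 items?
n = (42 − 1)·132 + 1 = 5413

By the generalised pigeonhole principle, to guarantee some box contains ≥ r objects we need more than (r − 1) · k objects total. Threshold: n = (r − 1) · k + 1. With r = 42 and k = 132: n = 41 · 132 + 1 = 5412 + 1 = 5413. For n = 5412 = 41 · 132, we can put exactly 41 objects in every box, avoiding 42 in any single one — so 5413 is tight.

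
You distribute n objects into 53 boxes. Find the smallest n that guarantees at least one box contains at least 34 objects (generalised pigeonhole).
n = (34 − 1)·53 + 1 = 1750

By the generalised pigeonhole principle, to guarantee some box contains ≥ r objects we need more than (r − 1) · k objects total. Threshold: n = (r − 1) · k + 1. With r = 34 and k = 53: n = 33 · 53 + 1 = 1749 + 1 = 1750. For n = 1749 = 33 · 53, we can put exactly 33 objects in every box, avoiding 34 in any single one — so 1750 is tight.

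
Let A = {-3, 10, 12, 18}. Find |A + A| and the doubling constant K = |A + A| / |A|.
K = |A + A| / |A| = 10/4 = 5/2

Enumerate A + A = {a + b : a, b ∈ A}. With |A| = 4, there are |A|^2 = 16 ordered sum pairs; collecting distinct values, A + A = {-6, 7, 9, 15, 20, 22, 24, 28, 30, 36}, so |A + A| = 10. Thus K = 10/4 = 5/2. For comparison, the minimum possible |A + A| over all 4-element sets is 2·4 − 1 = 7 (so min K = 7/4), attained only by arithmetic progressions.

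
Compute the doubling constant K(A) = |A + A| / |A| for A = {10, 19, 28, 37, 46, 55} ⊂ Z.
K = |A + A| / |A| = 11/6

Enumerate A + A = {a + b : a, b ∈ A}. With |A| = 6, there are |A|^2 = 36 ordered sum pairs; collecting distinct values, A + A = {20, 29, 38, 47, 56, 65, 74, 83, 92, 101, 110}, so |A + A| = 11. Thus K = 11/6. Here |A + A| = 2|A| − 1 = 11, the minimum possible — so K = 11/6 is minimal, which holds iff A is an arithmetic progression.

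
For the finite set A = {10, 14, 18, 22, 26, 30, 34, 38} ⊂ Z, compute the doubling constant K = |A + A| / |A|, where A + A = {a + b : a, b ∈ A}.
K = |A + A| / |A| = 15/8

Enumerate A + A = {a + b : a, b ∈ A}. With |A| = 8, there are |A|^2 = 64 ordered sum pairs; collecting distinct values, A + A = {20, 24, 28, 32, 36, 40, 44, 48, 52, 56, 60, 64, 68, 72, 76}, so |A + A| = 15. Thus K = 15/8. Here |A + A| = 2|A| − 1 = 15, the minimum possible — so K = 15/8 is minimal, which holds iff A is an arithmetic progression.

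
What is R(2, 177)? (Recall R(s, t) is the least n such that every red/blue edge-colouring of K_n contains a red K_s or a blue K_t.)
R(2, 177) = 177

R(2, k) = k for all k ≥ 2: in a 2-colouring of K_k, either some edge is red (a red K_2) or all edges are blue (a blue K_k). And K_{176} coloured all-blue has no blue K_177, so R(2, 177) > 176. Hence R(2, 177) = 177.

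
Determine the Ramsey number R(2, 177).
R(2, 177) = 177

R(2, k) = k for all k ≥ 2: in a 2-colouring of K_k, either some edge is red (a red K_2) or all edges are blue (a blue K_k). And K_{176} coloured all-blue has no blue K_177, so R(2, 177) > 176. Hence R(2, 177) = 177.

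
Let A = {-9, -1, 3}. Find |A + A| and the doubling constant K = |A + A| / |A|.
K = |A + A| / |A| = 6/3 = 2

Enumerate A + A = {a + b : a, b ∈ A}. With |A| = 3, there are |A|^2 = 9 ordered sum pairs; collecting distinct values, A + A = {-18, -10, -6, -2, 2, 6}, so |A + A| = 6. Thus K = 6/3 = 2. For comparison, the minimum possible |A + A| over all 3-element sets is 2·3 − 1 = 5 (so min K = 5/3), attained only by arithmetic progressions.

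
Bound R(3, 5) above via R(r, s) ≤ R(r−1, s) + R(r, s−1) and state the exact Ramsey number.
R(3, 5) ≤ R(2, 5) + R(3, 4) = 5 + 9 = 14; exact value R(3, 5) = 14.

The Erdős–Szekeres recurrence R(r, s) ≤ R(r−1, s) + R(r, s−1) applied to (r, s) = (3, 5) gives
  R(3, 5) ≤ R(2, 5) + R(3, 4) = 5 + 9 = 14.
(Recall R(2, k) = k and R is symmetric.) Here the recurrence bound is tight: a matching lower-bound construction on K_{13} shows R(3, 5) > 13, so R(3, 5) = 14 exactly.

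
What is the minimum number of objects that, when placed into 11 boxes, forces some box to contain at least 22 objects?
n = (22 − 1)·11 + 1 = 232

By the generalised pigeonhole principle, to guarantee some box contains ≥ r objects we need more than (r − 1) · k objects total. Threshold: n = (r − 1) · k + 1. With r = 22 and k = 11: n = 21 · 11 + 1 = 231 + 1 = 232. For n = 231 = 21 · 11, we can put exactly 21 objects in every box, avoiding 22 in any single one — so 232 is tight.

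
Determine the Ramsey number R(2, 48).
R(2, 48) = 48

R(2, k) = k for all k ≥ 2: in a 2-colouring of K_k, either some edge is red (a red K_2) or all edges are blue (a blue K_k). And K_{47} coloured all-blue has no blue K_48, so R(2, 48) > 47. Hence R(2, 48) = 48.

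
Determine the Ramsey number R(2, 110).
R(2, 110) = 110

R(2, k) = k for all k ≥ 2: in a 2-colouring of K_k, either some edge is red (a red K_2) or all edges are blue (a blue K_k). And K_{109} coloured all-blue has no blue K_110, so R(2, 110) > 109. Hence R(2, 110) = 110.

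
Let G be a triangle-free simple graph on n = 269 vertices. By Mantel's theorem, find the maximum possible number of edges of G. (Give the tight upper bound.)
ex(269, K_3) = ⌊269^2/4⌋ = 18090

Mantel (1907): a triangle-free graph on n vertices has at most ⌊n^2/4⌋ edges, with equality for the complete bipartite graph K_{⌊n/2⌋, ⌈n/2⌉}. For n = 269: ⌊269^2/4⌋ = ⌊72361/4⌋ = 18090. The extremal graph is K_{134, 135}, which has 134·135 = 18090 edges.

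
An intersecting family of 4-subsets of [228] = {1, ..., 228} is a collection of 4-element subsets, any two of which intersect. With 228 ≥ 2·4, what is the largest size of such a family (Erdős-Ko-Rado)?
max |F| = C(227, 3) = 1923825

Erdős-Ko-Rado (1961): when n ≥ 2k, max |F| = C(n−1, k−1). The bound is attained by the star {A : i ∈ A} for any fixed i ∈ [n]. Here C(228−1, 4−1) = C(227, 3) = 1923825.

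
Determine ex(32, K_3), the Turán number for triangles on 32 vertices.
ex(32, K_3) = ⌊32^2/4⌋ = 256

Mantel (1907): a triangle-free graph on n vertices has at most ⌊n^2/4⌋ edges, with equality for the complete bipartite graph K_{⌊n/2⌋, ⌈n/2⌉}. For n = 32: ⌊32^2/4⌋ = ⌊1024/4⌋ = 256. The extremal graph is K_{16, 16}, which has 16·16 = 256 edges.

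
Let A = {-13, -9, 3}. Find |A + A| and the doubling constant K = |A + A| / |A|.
K = |A + A| / |A| = 6/3 = 2

Enumerate A + A = {a + b : a, b ∈ A}. With |A| = 3, there are |A|^2 = 9 ordered sum pairs; collecting distinct values, A + A = {-26, -22, -18, -10, -6, 6}, so |A + A| = 6. Thus K = 6/3 = 2. For comparison, the minimum possible |A + A| over all 3-element sets is 2·3 − 1 = 5 (so min K = 5/3), attained only by arithmetic progressions.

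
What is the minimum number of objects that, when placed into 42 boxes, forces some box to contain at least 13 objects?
n = (13 − 1)·42 + 1 = 505

By the generalised pigeonhole principle, to guarantee some box contains ≥ r objects we need more than (r − 1) · k objects total. Threshold: n = (r − 1) · k + 1. With r = 13 and k = 42: n = 12 · 42 + 1 = 504 + 1 = 505. For n = 504 = 12 · 42, we can put exactly 12 objects in every box, avoiding 13 in any single one — so 505 is tight.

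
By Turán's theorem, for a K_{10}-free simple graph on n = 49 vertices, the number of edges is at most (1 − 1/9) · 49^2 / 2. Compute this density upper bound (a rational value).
Turán density bound = (8/9) · 49^2/2 = 9604/9 ≈ 1067.1111

Turán's theorem: ex(n, K_{r+1}) is achieved by the complete r-partite Turán graph T(n, r) with parts as balanced as possible, and is at most (1 − 1/r) · n^2/2. For r = 9, n = 49: the density bound is (8/9) · 2401/2 = 9604/9 ≈ 1067.1111. The integer-valued extremum is e(T(49, 9)) = 1066, which is strictly less than the density bound 9604/9 since 9 ∤ 49 (the parts of T(49, 9) cannot all be equal).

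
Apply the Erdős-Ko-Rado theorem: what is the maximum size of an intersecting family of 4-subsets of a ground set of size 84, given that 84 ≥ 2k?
max |F| = C(83, 3) = 91881

Erdős-Ko-Rado (1961): when n ≥ 2k, max |F| = C(n−1, k−1). The bound is attained by the star {A : i ∈ A} for any fixed i ∈ [n]. Here C(84−1, 4−1) = C(83, 3) = 91881.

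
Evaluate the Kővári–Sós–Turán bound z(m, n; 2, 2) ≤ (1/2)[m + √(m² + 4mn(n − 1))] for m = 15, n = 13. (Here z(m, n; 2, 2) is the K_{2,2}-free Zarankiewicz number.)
z(15, 13; 2, 2) ≤ (1/2)[15 + √(15² + 4·15·13·12)] = (1/2)[15 + √9585] = 56.4515

Kővári–Sós–Turán: let r_1, ..., r_15 be the row sums and z = Σ r_i the total number of 1s. Each pair of columns can share at most one row with both entries 1 (else a 2×2 all-ones block appears), so Σ_i C(r_i, 2) ≤ C(13, 2) = 78. By convexity Σ_i C(r_i, 2) ≥ 15·C(z/15, 2) = z(z − 15)/(2·15), giving z² − 15z − 15·13·12 ≤ 0 and hence z ≤ (1/2)[15 + √(225 + 4·2340)] = (1/2)[15 + √9585] ≈ (1/2)(15 + 97.903) = 56.4515.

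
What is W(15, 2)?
W(15, 2) = 15 + 1 = 16

A 2-term AP is any pair of integers, so a monochromatic 2-AP exists iff some colour is used at least twice. With 15 colours, the colouring i ↦ i on {1, ..., 15} uses each colour once, avoiding any monochromatic pair, so W(15, 2) > 15. For {1, ..., 16}, pigeonhole forces two integers of the same colour, which form a monochromatic 2-AP. Hence W(15, 2) = 16.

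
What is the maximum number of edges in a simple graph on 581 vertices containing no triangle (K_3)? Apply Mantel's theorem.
ex(581, K_3) = ⌊581^2/4⌋ = 84390

Mantel (1907): a triangle-free graph on n vertices has at most ⌊n^2/4⌋ edges, with equality for the complete bipartite graph K_{⌊n/2⌋, ⌈n/2⌉}. For n = 581: ⌊581^2/4⌋ = ⌊337561/4⌋ = 84390. The extremal graph is K_{290, 291}, which has 290·291 = 84390 edges.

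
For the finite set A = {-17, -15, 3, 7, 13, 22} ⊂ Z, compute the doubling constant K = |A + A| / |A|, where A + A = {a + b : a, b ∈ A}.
K = |A + A| / |A| = 21/6 = 7/2

Enumerate A + A = {a + b : a, b ∈ A}. With |A| = 6, there are |A|^2 = 36 ordered sum pairs; collecting distinct values, A + A = {-34, -32, -30, -14, -12, -10, -8, -4, -2, 5, 6, 7, 10, 14, 16, 20, 25, 26, 29, 35, 44}, so |A + A| = 21. Thus K = 21/6 = 7/2. For comparison, the minimum possible |A + A| over all 6-element sets is 2·6 − 1 = 11 (so min K = 11/6), attained only by arithmetic progressions.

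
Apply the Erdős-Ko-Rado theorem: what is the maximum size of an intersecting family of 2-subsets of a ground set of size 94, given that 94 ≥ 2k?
max |F| = C(93, 1) = 93

The Erdős-Ko-Rado theorem states: for n ≥ 2k, an intersecting family of k-subsets of an n-element set has size at most C(n − 1, k − 1), with equality for 'star' families {A ⊆ [n] : |A| = k, i ∈ A} (fix an element i). For n = 94, k = 2: C(93, 1) = 93.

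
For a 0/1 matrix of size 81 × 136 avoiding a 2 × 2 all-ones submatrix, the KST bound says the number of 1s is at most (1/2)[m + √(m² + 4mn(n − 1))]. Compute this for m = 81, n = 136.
z(81, 136; 2, 2) ≤ (1/2)[81 + √(81² + 4·81·136·135)] = (1/2)[81 + √5955201] = 1260.664

Kővári–Sós–Turán: let r_1, ..., r_81 be the row sums and z = Σ r_i the total number of 1s. Each pair of columns can share at most one row with both entries 1 (else a 2×2 all-ones block appears), so Σ_i C(r_i, 2) ≤ C(136, 2) = 9180. By convexity Σ_i C(r_i, 2) ≥ 81·C(z/81, 2) = z(z − 81)/(2·81), giving z² − 81z − 81·136·135 ≤ 0 and hence z ≤ (1/2)[81 + √(6561 + 4·1487160)] = (1/2)[81 + √5955201] ≈ (1/2)(81 + 2440.3281) = 1260.664.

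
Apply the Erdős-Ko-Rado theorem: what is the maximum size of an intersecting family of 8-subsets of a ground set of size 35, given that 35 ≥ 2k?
max |F| = C(34, 7) = 5379616

The Erdős-Ko-Rado theorem states: for n ≥ 2k, an intersecting family of k-subsets of an n-element set has size at most C(n − 1, k − 1), with equality for 'star' families {A ⊆ [n] : |A| = k, i ∈ A} (fix an element i). For n = 35, k = 8: C(34, 7) = 5379616.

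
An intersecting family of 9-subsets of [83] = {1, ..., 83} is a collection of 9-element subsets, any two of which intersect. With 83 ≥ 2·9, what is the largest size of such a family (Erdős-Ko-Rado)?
max |F| = C(82, 8) = 35641470150

The Erdős-Ko-Rado theorem states: for n ≥ 2k, an intersecting family of k-subsets of an n-element set has size at most C(n − 1, k − 1), with equality for 'star' families {A ⊆ [n] : |A| = k, i ∈ A} (fix an element i). For n = 83, k = 9: C(82, 8) = 35641470150.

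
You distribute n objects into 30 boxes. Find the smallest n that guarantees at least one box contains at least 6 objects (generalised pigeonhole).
n = (6 − 1)·30 + 1 = 151

By the generalised pigeonhole principle, to guarantee some box contains ≥ r objects we need more than (r − 1) · k objects total. Threshold: n = (r − 1) · k + 1. With r = 6 and k = 30: n = 5 · 30 + 1 = 150 + 1 = 151. For n = 150 = 5 · 30, we can put exactly 5 objects in every box, avoiding 6 in any single one — so 151 is tight.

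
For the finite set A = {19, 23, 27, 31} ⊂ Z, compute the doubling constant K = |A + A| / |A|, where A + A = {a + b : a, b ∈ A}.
K = |A + A| / |A| = 7/4

Enumerate A + A = {a + b : a, b ∈ A}. With |A| = 4, there are |A|^2 = 16 ordered sum pairs; collecting distinct values, A + A = {38, 42, 46, 50, 54, 58, 62}, so |A + A| = 7. Thus K = 7/4. Here |A + A| = 2|A| − 1 = 7, the minimum possible — so K = 7/4 is minimal, which holds iff A is an arithmetic progression.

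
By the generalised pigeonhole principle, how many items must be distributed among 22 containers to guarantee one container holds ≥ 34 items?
n = (34 − 1)·22 + 1 = 727

By the generalised pigeonhole principle, to guarantee some box contains ≥ r objects we need more than (r − 1) · k objects total. Threshold: n = (r − 1) · k + 1. With r = 34 and k = 22: n = 33 · 22 + 1 = 726 + 1 = 727. For n = 726 = 33 · 22, we can put exactly 33 objects in every box, avoiding 34 in any single one — so 727 is tight.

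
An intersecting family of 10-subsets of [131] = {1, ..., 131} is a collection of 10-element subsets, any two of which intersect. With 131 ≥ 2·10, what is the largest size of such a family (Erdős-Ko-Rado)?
max |F| = C(130, 9) = 22016633132000

Erdős-Ko-Rado (1961): when n ≥ 2k, max |F| = C(n−1, k−1). The bound is attained by the star {A : i ∈ A} for any fixed i ∈ [n]. Here C(131−1, 10−1) = C(130, 9) = 22016633132000.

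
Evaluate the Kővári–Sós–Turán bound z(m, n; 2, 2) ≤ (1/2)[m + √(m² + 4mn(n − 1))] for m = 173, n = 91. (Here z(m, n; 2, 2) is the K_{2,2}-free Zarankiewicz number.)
z(173, 91; 2, 2) ≤ (1/2)[173 + √(173² + 4·173·91·90)] = (1/2)[173 + √5697409] = 1279.9623

Kővári–Sós–Turán: let r_1, ..., r_173 be the row sums and z = Σ r_i the total number of 1s. Each pair of columns can share at most one row with both entries 1 (else a 2×2 all-ones block appears), so Σ_i C(r_i, 2) ≤ C(91, 2) = 4095. By convexity Σ_i C(r_i, 2) ≥ 173·C(z/173, 2) = z(z − 173)/(2·173), giving z² − 173z − 173·91·90 ≤ 0 and hence z ≤ (1/2)[173 + √(29929 + 4·1416870)] = (1/2)[173 + √5697409] ≈ (1/2)(173 + 2386.9246) = 1279.9623.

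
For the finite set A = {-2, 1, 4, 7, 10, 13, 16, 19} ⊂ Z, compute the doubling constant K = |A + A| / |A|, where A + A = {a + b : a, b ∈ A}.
K = |A + A| / |A| = 15/8

Enumerate A + A = {a + b : a, b ∈ A}. With |A| = 8, there are |A|^2 = 64 ordered sum pairs; collecting distinct values, A + A = {-4, -1, 2, 5, 8, 11, 14, 17, 20, 23, 26, 29, 32, 35, 38}, so |A + A| = 15. Thus K = 15/8. Here |A + A| = 2|A| − 1 = 15, the minimum possible — so K = 15/8 is minimal, which holds iff A is an arithmetic progression.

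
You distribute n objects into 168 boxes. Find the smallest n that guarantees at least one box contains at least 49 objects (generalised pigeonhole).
n = (49 − 1)·168 + 1 = 8065

By the generalised pigeonhole principle, to guarantee some box contains ≥ r objects we need more than (r − 1) · k objects total. Threshold: n = (r − 1) · k + 1. With r = 49 and k = 168: n = 48 · 168 + 1 = 8064 + 1 = 8065. For n = 8064 = 48 · 168, we can put exactly 48 objects in every box, avoiding 49 in any single one — so 8065 is tight.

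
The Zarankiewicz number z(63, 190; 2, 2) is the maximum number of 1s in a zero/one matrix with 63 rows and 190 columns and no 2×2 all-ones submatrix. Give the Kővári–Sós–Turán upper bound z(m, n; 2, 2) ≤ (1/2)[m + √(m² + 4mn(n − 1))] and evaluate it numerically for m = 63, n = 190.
z(63, 190; 2, 2) ≤ (1/2)[63 + √(63² + 4·63·190·189)] = (1/2)[63 + √9053289] = 1535.9342

Kővári–Sós–Turán: let r_1, ..., r_63 be the row sums and z = Σ r_i the total number of 1s. Each pair of columns can share at most one row with both entries 1 (else a 2×2 all-ones block appears), so Σ_i C(r_i, 2) ≤ C(190, 2) = 17955. By convexity Σ_i C(r_i, 2) ≥ 63·C(z/63, 2) = z(z − 63)/(2·63), giving z² − 63z − 63·190·189 ≤ 0 and hence z ≤ (1/2)[63 + √(3969 + 4·2262330)] = (1/2)[63 + √9053289] ≈ (1/2)(63 + 3008.8684) = 1535.9342.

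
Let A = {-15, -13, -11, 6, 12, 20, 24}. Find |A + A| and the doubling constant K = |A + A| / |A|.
K = |A + A| / |A| = 26/7

Enumerate A + A = {a + b : a, b ∈ A}. With |A| = 7, there are |A|^2 = 49 ordered sum pairs; collecting distinct values, A + A = {-30, -28, -26, -24, -22, -9, -7, -5, -3, -1, 1, 5, 7, 9, 11, 12, 13, 18, 24, 26, 30, 32, 36, 40, 44, 48}, so |A + A| = 26. Thus K = 26/7. For comparison, the minimum possible |A + A| over all 7-element sets is 2·7 − 1 = 13 (so min K = 13/7), attained only by arithmetic progressions.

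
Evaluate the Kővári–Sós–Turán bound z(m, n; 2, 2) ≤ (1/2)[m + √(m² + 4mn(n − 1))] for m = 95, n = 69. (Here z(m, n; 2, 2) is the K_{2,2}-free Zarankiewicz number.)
z(95, 69; 2, 2) ≤ (1/2)[95 + √(95² + 4·95·69·68)] = (1/2)[95 + √1791985] = 716.8252

Kővári–Sós–Turán: let r_1, ..., r_95 be the row sums and z = Σ r_i the total number of 1s. Each pair of columns can share at most one row with both entries 1 (else a 2×2 all-ones block appears), so Σ_i C(r_i, 2) ≤ C(69, 2) = 2346. By convexity Σ_i C(r_i, 2) ≥ 95·C(z/95, 2) = z(z − 95)/(2·95), giving z² − 95z − 95·69·68 ≤ 0 and hence z ≤ (1/2)[95 + √(9025 + 4·445740)] = (1/2)[95 + √1791985] ≈ (1/2)(95 + 1338.6504) = 716.8252.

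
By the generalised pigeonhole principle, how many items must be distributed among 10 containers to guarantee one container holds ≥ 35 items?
n = (35 − 1)·10 + 1 = 341

By the generalised pigeonhole principle, to guarantee some box contains ≥ r objects we need more than (r − 1) · k objects total. Threshold: n = (r − 1) · k + 1. With r = 35 and k = 10: n = 34 · 10 + 1 = 340 + 1 = 341. For n = 340 = 34 · 10, we can put exactly 34 objects in every box, avoiding 35 in any single one — so 341 is tight.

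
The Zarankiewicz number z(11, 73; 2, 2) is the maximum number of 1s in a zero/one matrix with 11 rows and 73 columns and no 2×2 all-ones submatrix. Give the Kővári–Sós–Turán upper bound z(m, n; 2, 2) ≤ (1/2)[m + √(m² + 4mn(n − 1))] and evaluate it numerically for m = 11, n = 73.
z(11, 73; 2, 2) ≤ (1/2)[11 + √(11² + 4·11·73·72)] = (1/2)[11 + √231385] = 246.0125

Kővári–Sós–Turán: let r_1, ..., r_11 be the row sums and z = Σ r_i the total number of 1s. Each pair of columns can share at most one row with both entries 1 (else a 2×2 all-ones block appears), so Σ_i C(r_i, 2) ≤ C(73, 2) = 2628. By convexity Σ_i C(r_i, 2) ≥ 11·C(z/11, 2) = z(z − 11)/(2·11), giving z² − 11z − 11·73·72 ≤ 0 and hence z ≤ (1/2)[11 + √(121 + 4·57816)] = (1/2)[11 + √231385] ≈ (1/2)(11 + 481.0249) = 246.0125.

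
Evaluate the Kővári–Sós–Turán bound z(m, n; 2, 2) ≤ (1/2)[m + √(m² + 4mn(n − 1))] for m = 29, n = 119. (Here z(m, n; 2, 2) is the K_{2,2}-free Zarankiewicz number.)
z(29, 119; 2, 2) ≤ (1/2)[29 + √(29² + 4·29·119·118)] = (1/2)[29 + √1629713] = 652.8011

Kővári–Sós–Turán: let r_1, ..., r_29 be the row sums and z = Σ r_i the total number of 1s. Each pair of columns can share at most one row with both entries 1 (else a 2×2 all-ones block appears), so Σ_i C(r_i, 2) ≤ C(119, 2) = 7021. By convexity Σ_i C(r_i, 2) ≥ 29·C(z/29, 2) = z(z − 29)/(2·29), giving z² − 29z − 29·119·118 ≤ 0 and hence z ≤ (1/2)[29 + √(841 + 4·407218)] = (1/2)[29 + √1629713] ≈ (1/2)(29 + 1276.6021) = 652.8011.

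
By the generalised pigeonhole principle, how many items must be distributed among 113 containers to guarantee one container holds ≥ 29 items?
n = (29 − 1)·113 + 1 = 3165

By the generalised pigeonhole principle, to guarantee some box contains ≥ r objects we need more than (r − 1) · k objects total. Threshold: n = (r − 1) · k + 1. With r = 29 and k = 113: n = 28 · 113 + 1 = 3164 + 1 = 3165. For n = 3164 = 28 · 113, we can put exactly 28 objects in every box, avoiding 29 in any single one — so 3165 is tight.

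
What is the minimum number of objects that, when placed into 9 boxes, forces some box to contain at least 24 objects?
n = (24 − 1)·9 + 1 = 208

By the generalised pigeonhole principle, to guarantee some box contains ≥ r objects we need more than (r − 1) · k objects total. Threshold: n = (r − 1) · k + 1. With r = 24 and k = 9: n = 23 · 9 + 1 = 207 + 1 = 208. For n = 207 = 23 · 9, we can put exactly 23 objects in every box, avoiding 24 in any single one — so 208 is tight.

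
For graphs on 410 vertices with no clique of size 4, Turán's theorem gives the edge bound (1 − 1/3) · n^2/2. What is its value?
Turán density bound = (2/3) · 410^2/2 = 168100/3 ≈ 56033.3333

Turán's theorem: ex(n, K_{r+1}) is achieved by the complete r-partite Turán graph T(n, r) with parts as balanced as possible, and is at most (1 − 1/r) · n^2/2. For r = 3, n = 410: the density bound is (2/3) · 168100/2 = 168100/3 ≈ 56033.3333. The integer-valued extremum is e(T(410, 3)) = 56033, which is strictly less than the density bound 168100/3 since 3 ∤ 410 (the parts of T(410, 3) cannot all be equal).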